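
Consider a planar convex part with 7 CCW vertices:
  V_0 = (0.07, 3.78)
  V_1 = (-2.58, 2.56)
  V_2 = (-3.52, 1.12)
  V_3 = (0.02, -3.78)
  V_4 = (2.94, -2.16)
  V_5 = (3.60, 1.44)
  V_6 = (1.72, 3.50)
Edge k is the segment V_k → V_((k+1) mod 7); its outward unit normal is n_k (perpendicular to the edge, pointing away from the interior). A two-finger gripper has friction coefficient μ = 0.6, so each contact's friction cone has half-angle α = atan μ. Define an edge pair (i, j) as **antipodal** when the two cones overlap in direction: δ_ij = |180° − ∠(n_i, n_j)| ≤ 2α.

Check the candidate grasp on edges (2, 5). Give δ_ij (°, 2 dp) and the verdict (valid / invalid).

α = atan 0.6 = 30.96°;  2α = 61.93°
edge 2: e_2 = (+3.54, -4.90);  n_2 = (-0.8106, -0.5856)
edge 5: e_5 = (-1.88, +2.06);  n_5 = (+0.7386, +0.6741)
∠(n_2, n_5) = 173.46°
δ = |180° − 173.46°| = 6.54°
6.54° ≤ 2α = 61.93°  →  valid

δ = 6.54°, valid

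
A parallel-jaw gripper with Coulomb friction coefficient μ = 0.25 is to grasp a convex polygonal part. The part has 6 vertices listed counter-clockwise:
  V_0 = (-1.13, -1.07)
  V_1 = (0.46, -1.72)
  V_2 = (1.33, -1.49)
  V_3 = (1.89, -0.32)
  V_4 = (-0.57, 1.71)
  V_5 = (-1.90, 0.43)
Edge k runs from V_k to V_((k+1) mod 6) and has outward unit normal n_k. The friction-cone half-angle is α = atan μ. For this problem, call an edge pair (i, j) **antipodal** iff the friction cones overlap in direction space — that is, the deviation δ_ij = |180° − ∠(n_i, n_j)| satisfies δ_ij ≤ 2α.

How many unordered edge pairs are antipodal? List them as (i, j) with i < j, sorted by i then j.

count = 3; pairs: (0,3), (2,4), (3,5)

α = atan 0.25 = 14.04°;  2α = 28.07°
n_0 = (-0.3784, -0.9256)
n_1 = (+0.2556, -0.9668)
n_2 = (+0.9020, -0.4317)
n_3 = (+0.6365, +0.7713)
n_4 = (-0.6934, +0.7205)
n_5 = (-0.8896, -0.4567)
  (0,1): δ = 142.96°  ·
  (0,2): δ = 93.34°  ·
  (0,3): δ = 17.29°  ✓
  (0,4): δ = 66.14°  ·
  (0,5): δ = 139.41°  ·
  (1,2): δ = 130.39°  ·
  (1,3): δ = 54.34°  ·
  (1,4): δ = 29.09°  ·
  (1,5): δ = 102.36°  ·
  (2,3): δ = 103.95°  ·
  (2,4): δ = 20.52°  ✓
  (2,5): δ = 52.75°  ·
  (3,4): δ = 96.57°  ·
  (3,5): δ = 23.30°  ✓
  (4,5): δ = 106.73°  ·
antipodal pairs: 3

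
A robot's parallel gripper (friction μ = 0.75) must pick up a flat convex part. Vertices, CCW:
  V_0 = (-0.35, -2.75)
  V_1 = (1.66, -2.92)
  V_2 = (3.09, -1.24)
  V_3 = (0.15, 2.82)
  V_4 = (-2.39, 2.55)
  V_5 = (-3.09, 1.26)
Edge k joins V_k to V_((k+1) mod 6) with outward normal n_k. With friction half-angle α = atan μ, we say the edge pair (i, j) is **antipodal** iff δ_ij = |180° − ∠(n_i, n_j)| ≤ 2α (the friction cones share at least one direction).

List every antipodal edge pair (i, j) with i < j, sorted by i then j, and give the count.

count = 8; pairs: (0,2), (0,3), (0,4), (1,3), (1,4), (2,4), (2,5), (3,5)

α = atan 0.75 = 36.87°;  2α = 73.74°
n_0 = (-0.0843, -0.9964)
n_1 = (+0.7615, -0.6482)
n_2 = (+0.8099, +0.5865)
n_3 = (-0.1057, +0.9944)
n_4 = (-0.8789, +0.4769)
n_5 = (-0.8257, -0.5642)
  (0,1): δ = 125.57°  ·
  (0,2): δ = 49.26°  ✓
  (0,3): δ = 10.90°  ✓
  (0,4): δ = 66.35°  ✓
  (0,5): δ = 129.18°  ·
  (1,2): δ = 103.69°  ·
  (1,3): δ = 43.53°  ✓
  (1,4): δ = 11.92°  ✓
  (1,5): δ = 74.75°  ·
  (2,3): δ = 119.84°  ·
  (2,4): δ = 64.40°  ✓
  (2,5): δ = 1.57°  ✓
  (3,4): δ = 124.55°  ·
  (3,5): δ = 61.72°  ✓
  (4,5): δ = 117.17°  ·
antipodal pairs: 8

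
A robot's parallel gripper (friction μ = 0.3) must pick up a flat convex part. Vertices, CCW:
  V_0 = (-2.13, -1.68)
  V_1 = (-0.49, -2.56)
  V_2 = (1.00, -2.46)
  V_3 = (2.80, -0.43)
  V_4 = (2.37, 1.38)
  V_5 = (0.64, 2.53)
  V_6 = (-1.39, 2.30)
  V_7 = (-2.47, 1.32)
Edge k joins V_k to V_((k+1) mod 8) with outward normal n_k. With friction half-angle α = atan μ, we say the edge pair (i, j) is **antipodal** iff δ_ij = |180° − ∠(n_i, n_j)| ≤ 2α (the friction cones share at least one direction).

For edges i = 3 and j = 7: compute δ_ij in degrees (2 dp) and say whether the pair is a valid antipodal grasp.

α = atan 0.3 = 16.70°;  2α = 33.40°
edge 3: e_3 = (-0.43, +1.81);  n_3 = (+0.9729, +0.2311)
edge 7: e_7 = (+0.34, -3.00);  n_7 = (-0.9936, -0.1126)
∠(n_3, n_7) = 173.10°
δ = |180° − 173.10°| = 6.90°
6.90° ≤ 2α = 33.40°  →  valid

δ = 6.90°, valid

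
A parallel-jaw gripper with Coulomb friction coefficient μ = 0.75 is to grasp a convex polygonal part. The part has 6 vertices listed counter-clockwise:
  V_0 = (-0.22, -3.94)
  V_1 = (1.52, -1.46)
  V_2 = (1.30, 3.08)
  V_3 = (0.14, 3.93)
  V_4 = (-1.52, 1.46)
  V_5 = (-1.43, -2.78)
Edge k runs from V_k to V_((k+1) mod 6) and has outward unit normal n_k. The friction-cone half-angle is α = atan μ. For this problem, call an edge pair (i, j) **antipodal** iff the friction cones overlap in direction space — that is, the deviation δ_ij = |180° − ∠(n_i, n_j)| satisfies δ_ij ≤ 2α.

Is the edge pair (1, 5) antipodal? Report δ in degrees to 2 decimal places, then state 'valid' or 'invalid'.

δ = 43.43°, valid

α = atan 0.75 = 36.87°;  2α = 73.74°
edge 1: e_1 = (-0.22, +4.54);  n_1 = (+0.9988, +0.0484)
edge 5: e_5 = (+1.21, -1.16);  n_5 = (-0.6920, -0.7219)
∠(n_1, n_5) = 136.57°
δ = |180° − 136.57°| = 43.43°
43.43° ≤ 2α = 73.74°  →  valid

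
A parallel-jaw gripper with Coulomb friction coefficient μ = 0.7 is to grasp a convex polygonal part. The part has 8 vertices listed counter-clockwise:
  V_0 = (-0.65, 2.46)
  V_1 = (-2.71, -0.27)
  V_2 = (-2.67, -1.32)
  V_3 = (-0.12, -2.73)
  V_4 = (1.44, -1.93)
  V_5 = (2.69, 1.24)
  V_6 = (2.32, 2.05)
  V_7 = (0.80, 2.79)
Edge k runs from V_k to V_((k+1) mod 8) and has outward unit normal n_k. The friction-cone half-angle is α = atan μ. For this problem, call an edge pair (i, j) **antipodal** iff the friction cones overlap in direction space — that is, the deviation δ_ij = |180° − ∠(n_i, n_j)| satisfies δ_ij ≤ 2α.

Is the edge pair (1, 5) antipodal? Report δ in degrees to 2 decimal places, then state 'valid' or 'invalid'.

α = atan 0.7 = 34.99°;  2α = 69.98°
edge 1: e_1 = (+0.04, -1.05);  n_1 = (-0.9993, -0.0381)
edge 5: e_5 = (-0.37, +0.81);  n_5 = (+0.9096, +0.4155)
∠(n_1, n_5) = 157.63°
δ = |180° − 157.63°| = 22.37°
22.37° ≤ 2α = 69.98°  →  valid

δ = 22.37°, valid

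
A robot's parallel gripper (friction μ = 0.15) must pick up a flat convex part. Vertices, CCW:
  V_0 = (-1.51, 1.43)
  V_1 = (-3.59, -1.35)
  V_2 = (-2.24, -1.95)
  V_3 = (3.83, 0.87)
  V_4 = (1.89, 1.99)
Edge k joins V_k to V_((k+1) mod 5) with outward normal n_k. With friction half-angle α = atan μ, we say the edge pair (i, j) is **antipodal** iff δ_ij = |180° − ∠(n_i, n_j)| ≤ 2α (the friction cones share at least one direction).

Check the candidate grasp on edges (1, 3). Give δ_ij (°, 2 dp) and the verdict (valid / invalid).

α = atan 0.15 = 8.53°;  2α = 17.06°
edge 1: e_1 = (+1.35, -0.60);  n_1 = (-0.4061, -0.9138)
edge 3: e_3 = (-1.94, +1.12);  n_3 = (+0.5000, +0.8660)
∠(n_1, n_3) = 173.96°
δ = |180° − 173.96°| = 6.04°
6.04° ≤ 2α = 17.06°  →  valid

δ = 6.04°, valid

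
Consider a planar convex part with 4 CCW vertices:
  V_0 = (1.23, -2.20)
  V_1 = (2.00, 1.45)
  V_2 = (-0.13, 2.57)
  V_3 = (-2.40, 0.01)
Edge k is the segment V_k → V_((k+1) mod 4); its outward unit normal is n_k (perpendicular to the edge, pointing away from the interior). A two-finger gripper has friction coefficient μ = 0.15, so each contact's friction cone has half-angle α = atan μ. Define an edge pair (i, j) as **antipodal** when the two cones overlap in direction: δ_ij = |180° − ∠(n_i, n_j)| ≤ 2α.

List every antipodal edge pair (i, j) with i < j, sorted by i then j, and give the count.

count = 1; pairs: (1,3)

α = atan 0.15 = 8.53°;  2α = 17.06°
n_0 = (+0.9785, -0.2064)
n_1 = (+0.4654, +0.8851)
n_2 = (-0.7482, +0.6635)
n_3 = (-0.5200, -0.8542)
  (0,1): δ = 105.82°  ·
  (0,2): δ = 29.65°  ·
  (0,3): δ = 70.58°  ·
  (1,2): δ = 103.83°  ·
  (1,3): δ = 3.60°  ✓
  (2,3): δ = 79.77°  ·
antipodal pairs: 1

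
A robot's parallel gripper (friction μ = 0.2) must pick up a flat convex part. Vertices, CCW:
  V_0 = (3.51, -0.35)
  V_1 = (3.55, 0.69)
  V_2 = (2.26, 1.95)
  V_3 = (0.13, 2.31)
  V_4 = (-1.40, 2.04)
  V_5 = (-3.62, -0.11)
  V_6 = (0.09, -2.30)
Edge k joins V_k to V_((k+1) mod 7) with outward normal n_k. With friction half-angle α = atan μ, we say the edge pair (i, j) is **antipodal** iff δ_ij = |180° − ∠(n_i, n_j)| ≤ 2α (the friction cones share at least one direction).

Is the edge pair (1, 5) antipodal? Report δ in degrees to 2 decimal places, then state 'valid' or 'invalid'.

δ = 13.77°, valid

α = atan 0.2 = 11.31°;  2α = 22.62°
edge 1: e_1 = (-1.29, +1.26);  n_1 = (+0.6987, +0.7154)
edge 5: e_5 = (+3.71, -2.19);  n_5 = (-0.5083, -0.8612)
∠(n_1, n_5) = 166.23°
δ = |180° − 166.23°| = 13.77°
13.77° ≤ 2α = 22.62°  →  valid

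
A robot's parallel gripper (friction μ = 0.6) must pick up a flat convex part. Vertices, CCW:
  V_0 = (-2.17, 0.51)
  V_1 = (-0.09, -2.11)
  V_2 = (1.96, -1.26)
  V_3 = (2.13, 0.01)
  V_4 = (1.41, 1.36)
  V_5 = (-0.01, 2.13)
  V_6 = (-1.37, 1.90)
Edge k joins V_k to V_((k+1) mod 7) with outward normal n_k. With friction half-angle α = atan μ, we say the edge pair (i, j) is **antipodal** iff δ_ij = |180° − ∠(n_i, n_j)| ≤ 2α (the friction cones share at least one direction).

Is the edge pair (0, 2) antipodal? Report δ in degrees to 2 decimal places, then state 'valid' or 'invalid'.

δ = 46.07°, valid

α = atan 0.6 = 30.96°;  2α = 61.93°
edge 0: e_0 = (+2.08, -2.62);  n_0 = (-0.7832, -0.6218)
edge 2: e_2 = (+0.17, +1.27);  n_2 = (+0.9912, -0.1327)
∠(n_0, n_2) = 133.93°
δ = |180° − 133.93°| = 46.07°
46.07° ≤ 2α = 61.93°  →  valid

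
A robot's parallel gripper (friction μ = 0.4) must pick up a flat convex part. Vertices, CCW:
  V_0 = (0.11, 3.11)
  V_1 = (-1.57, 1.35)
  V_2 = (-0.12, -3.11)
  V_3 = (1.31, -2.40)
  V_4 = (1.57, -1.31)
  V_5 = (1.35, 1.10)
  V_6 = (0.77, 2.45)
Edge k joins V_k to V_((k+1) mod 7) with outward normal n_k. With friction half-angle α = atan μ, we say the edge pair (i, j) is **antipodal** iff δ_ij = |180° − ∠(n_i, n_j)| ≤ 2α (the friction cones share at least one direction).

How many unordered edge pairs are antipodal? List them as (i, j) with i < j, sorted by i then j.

count = 6; pairs: (0,2), (0,3), (1,3), (1,4), (1,5), (1,6)

α = atan 0.4 = 21.80°;  2α = 43.60°
n_0 = (-0.7234, +0.6905)
n_1 = (-0.9510, -0.3092)
n_2 = (+0.4447, -0.8957)
n_3 = (+0.9727, -0.2320)
n_4 = (+0.9959, +0.0909)
n_5 = (+0.9188, +0.3947)
n_6 = (+0.7071, +0.7071)
  (0,1): δ = 118.32°  ·
  (0,2): δ = 19.93°  ✓
  (0,3): δ = 30.25°  ✓
  (0,4): δ = 48.88°  ·
  (0,5): δ = 66.92°  ·
  (0,6): δ = 88.67°  ·
  (1,2): δ = 81.61°  ·
  (1,3): δ = 31.43°  ✓
  (1,4): δ = 12.79°  ✓
  (1,5): δ = 5.24°  ✓
  (1,6): δ = 26.99°  ✓
  (2,3): δ = 129.82°  ·
  (2,4): δ = 111.19°  ·
  (2,5): δ = 93.15°  ·
  (2,6): δ = 71.40°  ·
  (3,4): δ = 161.37°  ·
  (3,5): δ = 143.33°  ·
  (3,6): δ = 121.58°  ·
  (4,5): δ = 161.97°  ·
  (4,6): δ = 140.22°  ·
  (5,6): δ = 158.25°  ·
antipodal pairs: 6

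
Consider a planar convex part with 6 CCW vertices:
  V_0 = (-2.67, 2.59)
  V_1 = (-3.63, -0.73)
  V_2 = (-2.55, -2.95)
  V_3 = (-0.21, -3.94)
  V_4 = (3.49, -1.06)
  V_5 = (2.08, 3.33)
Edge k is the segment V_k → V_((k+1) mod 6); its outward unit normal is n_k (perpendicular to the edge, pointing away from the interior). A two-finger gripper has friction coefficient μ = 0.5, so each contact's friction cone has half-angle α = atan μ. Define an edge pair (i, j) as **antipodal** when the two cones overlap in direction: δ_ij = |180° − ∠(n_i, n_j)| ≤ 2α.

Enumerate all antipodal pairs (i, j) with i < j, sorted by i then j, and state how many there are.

count = 6; pairs: (0,3), (0,4), (1,4), (2,4), (2,5), (3,5)

α = atan 0.5 = 26.57°;  2α = 53.13°
n_0 = (-0.9606, +0.2778)
n_1 = (-0.8992, -0.4375)
n_2 = (-0.3896, -0.9210)
n_3 = (+0.6142, -0.7891)
n_4 = (+0.9521, +0.3058)
n_5 = (-0.1539, +0.9881)
  (0,1): δ = 137.93°  ·
  (0,2): δ = 96.80°  ·
  (0,3): δ = 35.98°  ✓
  (0,4): δ = 33.93°  ✓
  (0,5): δ = 114.98°  ·
  (1,2): δ = 138.87°  ·
  (1,3): δ = 78.05°  ·
  (1,4): δ = 8.14°  ✓
  (1,5): δ = 72.91°  ·
  (2,3): δ = 119.17°  ·
  (2,4): δ = 49.26°  ✓
  (2,5): δ = 31.79°  ✓
  (3,4): δ = 110.09°  ·
  (3,5): δ = 29.04°  ✓
  (4,5): δ = 98.95°  ·
antipodal pairs: 6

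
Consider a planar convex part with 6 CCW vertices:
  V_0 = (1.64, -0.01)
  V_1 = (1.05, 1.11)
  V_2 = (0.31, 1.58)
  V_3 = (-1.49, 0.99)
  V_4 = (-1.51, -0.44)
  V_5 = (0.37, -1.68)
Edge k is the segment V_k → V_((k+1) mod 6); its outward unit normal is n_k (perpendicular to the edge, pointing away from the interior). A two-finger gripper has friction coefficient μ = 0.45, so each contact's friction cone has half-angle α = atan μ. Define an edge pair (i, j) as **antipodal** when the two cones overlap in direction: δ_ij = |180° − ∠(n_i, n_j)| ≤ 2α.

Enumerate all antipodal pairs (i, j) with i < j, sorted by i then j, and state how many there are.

α = atan 0.45 = 24.23°;  2α = 48.46°
n_0 = (+0.8847, +0.4661)
n_1 = (+0.5361, +0.8441)
n_2 = (-0.3115, +0.9503)
n_3 = (-0.9999, +0.0140)
n_4 = (-0.5506, -0.8348)
n_5 = (+0.7960, -0.6053)
  (0,1): δ = 150.20°  ·
  (0,2): δ = 99.63°  ·
  (0,3): δ = 28.58°  ✓
  (0,4): δ = 28.81°  ✓
  (0,5): δ = 114.97°  ·
  (1,2): δ = 129.43°  ·
  (1,3): δ = 58.38°  ·
  (1,4): δ = 0.99°  ✓
  (1,5): δ = 85.17°  ·
  (2,3): δ = 108.95°  ·
  (2,4): δ = 51.56°  ·
  (2,5): δ = 34.60°  ✓
  (3,4): δ = 122.61°  ·
  (3,5): δ = 36.45°  ✓
  (4,5): δ = 93.84°  ·
antipodal pairs: 5

count = 5; pairs: (0,3), (0,4), (1,4), (2,5), (3,5)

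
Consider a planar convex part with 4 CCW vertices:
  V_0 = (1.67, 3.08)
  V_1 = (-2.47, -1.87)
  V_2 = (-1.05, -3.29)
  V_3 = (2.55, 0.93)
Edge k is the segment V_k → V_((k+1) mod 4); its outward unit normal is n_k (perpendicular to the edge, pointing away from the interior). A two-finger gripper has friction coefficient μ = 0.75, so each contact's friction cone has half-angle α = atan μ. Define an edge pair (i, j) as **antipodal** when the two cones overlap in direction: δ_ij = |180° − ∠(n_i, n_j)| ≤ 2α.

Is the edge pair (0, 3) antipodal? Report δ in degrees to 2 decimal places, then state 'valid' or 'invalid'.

α = atan 0.75 = 36.87°;  2α = 73.74°
edge 0: e_0 = (-4.14, -4.95);  n_0 = (-0.7671, +0.6416)
edge 3: e_3 = (-0.88, +2.15);  n_3 = (+0.9255, +0.3788)
∠(n_0, n_3) = 117.83°
δ = |180° − 117.83°| = 62.17°
62.17° ≤ 2α = 73.74°  →  valid

δ = 62.17°, valid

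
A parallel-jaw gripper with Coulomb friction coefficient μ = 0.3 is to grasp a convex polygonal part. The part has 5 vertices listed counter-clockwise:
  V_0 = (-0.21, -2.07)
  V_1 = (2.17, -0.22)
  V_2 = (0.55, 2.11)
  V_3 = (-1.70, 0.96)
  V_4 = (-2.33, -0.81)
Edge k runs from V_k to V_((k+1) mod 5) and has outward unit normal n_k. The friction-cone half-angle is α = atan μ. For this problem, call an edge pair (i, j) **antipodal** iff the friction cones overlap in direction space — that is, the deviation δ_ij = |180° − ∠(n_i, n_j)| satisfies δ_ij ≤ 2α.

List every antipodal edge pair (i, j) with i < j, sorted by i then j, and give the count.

count = 3; pairs: (0,2), (0,3), (1,4)

α = atan 0.3 = 16.70°;  2α = 33.40°
n_0 = (+0.6137, -0.7895)
n_1 = (+0.8210, +0.5709)
n_2 = (-0.4551, +0.8904)
n_3 = (-0.9421, +0.3353)
n_4 = (-0.5109, -0.8596)
  (0,1): δ = 93.05°  ·
  (0,2): δ = 10.79°  ✓
  (0,3): δ = 32.55°  ✓
  (0,4): δ = 111.42°  ·
  (1,2): δ = 97.74°  ·
  (1,3): δ = 54.40°  ·
  (1,4): δ = 24.47°  ✓
  (2,3): δ = 136.66°  ·
  (2,4): δ = 57.80°  ·
  (3,4): δ = 101.13°  ·
antipodal pairs: 3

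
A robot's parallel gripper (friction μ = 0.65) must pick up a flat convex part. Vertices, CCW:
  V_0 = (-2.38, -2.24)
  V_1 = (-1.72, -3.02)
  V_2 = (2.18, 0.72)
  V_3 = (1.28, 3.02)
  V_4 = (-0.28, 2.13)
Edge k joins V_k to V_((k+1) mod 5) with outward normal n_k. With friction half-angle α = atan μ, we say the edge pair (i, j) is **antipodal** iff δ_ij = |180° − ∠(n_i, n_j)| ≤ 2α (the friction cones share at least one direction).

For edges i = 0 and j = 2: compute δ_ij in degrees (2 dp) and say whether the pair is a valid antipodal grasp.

α = atan 0.65 = 33.02°;  2α = 66.05°
edge 0: e_0 = (+0.66, -0.78);  n_0 = (-0.7634, -0.6459)
edge 2: e_2 = (-0.90, +2.30);  n_2 = (+0.9312, +0.3644)
∠(n_0, n_2) = 161.13°
δ = |180° − 161.13°| = 18.87°
18.87° ≤ 2α = 66.05°  →  valid

δ = 18.87°, valid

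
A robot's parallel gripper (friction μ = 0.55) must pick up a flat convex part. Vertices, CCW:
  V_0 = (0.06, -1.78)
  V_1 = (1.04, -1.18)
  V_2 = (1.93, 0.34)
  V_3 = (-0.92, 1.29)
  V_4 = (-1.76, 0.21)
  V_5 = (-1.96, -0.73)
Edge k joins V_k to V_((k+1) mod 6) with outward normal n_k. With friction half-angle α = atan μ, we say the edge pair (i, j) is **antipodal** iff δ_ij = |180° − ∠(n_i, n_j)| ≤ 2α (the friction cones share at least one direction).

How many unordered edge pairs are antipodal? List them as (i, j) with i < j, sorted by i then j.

count = 6; pairs: (0,2), (0,3), (0,4), (1,3), (1,4), (2,5)

α = atan 0.55 = 28.81°;  2α = 57.62°
n_0 = (+0.5222, -0.8529)
n_1 = (+0.8630, -0.5053)
n_2 = (+0.3162, +0.9487)
n_3 = (-0.7894, +0.6139)
n_4 = (-0.9781, +0.2081)
n_5 = (-0.4612, -0.8873)
  (0,1): δ = 151.83°  ·
  (0,2): δ = 49.91°  ✓
  (0,3): δ = 20.65°  ✓
  (0,4): δ = 46.51°  ✓
  (0,5): δ = 121.06°  ·
  (1,2): δ = 78.08°  ·
  (1,3): δ = 7.52°  ✓
  (1,4): δ = 18.34°  ✓
  (1,5): δ = 92.88°  ·
  (2,3): δ = 109.44°  ·
  (2,4): δ = 83.58°  ·
  (2,5): δ = 9.03°  ✓
  (3,4): δ = 154.14°  ·
  (3,5): δ = 79.59°  ·
  (4,5): δ = 105.45°  ·
antipodal pairs: 6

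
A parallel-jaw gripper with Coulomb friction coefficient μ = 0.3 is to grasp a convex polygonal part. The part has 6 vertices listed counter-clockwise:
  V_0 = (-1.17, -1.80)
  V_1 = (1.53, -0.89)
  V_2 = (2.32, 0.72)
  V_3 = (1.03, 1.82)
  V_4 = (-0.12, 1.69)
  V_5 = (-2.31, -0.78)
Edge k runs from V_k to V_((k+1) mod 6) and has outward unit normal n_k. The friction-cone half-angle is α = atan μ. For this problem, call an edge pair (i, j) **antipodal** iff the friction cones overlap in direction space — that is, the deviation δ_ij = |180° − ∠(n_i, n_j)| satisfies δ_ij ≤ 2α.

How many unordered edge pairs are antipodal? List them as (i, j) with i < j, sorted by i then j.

α = atan 0.3 = 16.70°;  2α = 33.40°
n_0 = (+0.3194, -0.9476)
n_1 = (+0.8977, -0.4405)
n_2 = (+0.6488, +0.7609)
n_3 = (-0.1123, +0.9937)
n_4 = (-0.7482, +0.6634)
n_5 = (-0.6668, -0.7452)
  (0,1): δ = 134.76°  ·
  (0,2): δ = 59.08°  ·
  (0,3): δ = 12.18°  ✓
  (0,4): δ = 29.81°  ✓
  (0,5): δ = 119.55°  ·
  (1,2): δ = 104.32°  ·
  (1,3): δ = 57.41°  ·
  (1,4): δ = 15.43°  ✓
  (1,5): δ = 74.32°  ·
  (2,3): δ = 133.10°  ·
  (2,4): δ = 91.11°  ·
  (2,5): δ = 1.37°  ✓
  (3,4): δ = 138.01°  ·
  (3,5): δ = 48.27°  ·
  (4,5): δ = 90.26°  ·
antipodal pairs: 4

count = 4; pairs: (0,3), (0,4), (1,4), (2,5)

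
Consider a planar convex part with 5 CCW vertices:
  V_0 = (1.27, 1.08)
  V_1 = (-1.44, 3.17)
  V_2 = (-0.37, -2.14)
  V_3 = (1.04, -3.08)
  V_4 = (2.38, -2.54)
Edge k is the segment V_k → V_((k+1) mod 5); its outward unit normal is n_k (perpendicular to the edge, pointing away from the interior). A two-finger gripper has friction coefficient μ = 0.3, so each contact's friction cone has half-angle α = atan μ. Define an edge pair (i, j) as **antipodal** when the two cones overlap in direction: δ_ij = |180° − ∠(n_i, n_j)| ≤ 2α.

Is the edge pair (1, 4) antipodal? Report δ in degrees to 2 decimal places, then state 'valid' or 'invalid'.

δ = 5.65°, valid

α = atan 0.3 = 16.70°;  2α = 33.40°
edge 1: e_1 = (+1.07, -5.31);  n_1 = (-0.9803, -0.1975)
edge 4: e_4 = (-1.11, +3.62);  n_4 = (+0.9561, +0.2932)
∠(n_1, n_4) = 174.35°
δ = |180° − 174.35°| = 5.65°
5.65° ≤ 2α = 33.40°  →  valid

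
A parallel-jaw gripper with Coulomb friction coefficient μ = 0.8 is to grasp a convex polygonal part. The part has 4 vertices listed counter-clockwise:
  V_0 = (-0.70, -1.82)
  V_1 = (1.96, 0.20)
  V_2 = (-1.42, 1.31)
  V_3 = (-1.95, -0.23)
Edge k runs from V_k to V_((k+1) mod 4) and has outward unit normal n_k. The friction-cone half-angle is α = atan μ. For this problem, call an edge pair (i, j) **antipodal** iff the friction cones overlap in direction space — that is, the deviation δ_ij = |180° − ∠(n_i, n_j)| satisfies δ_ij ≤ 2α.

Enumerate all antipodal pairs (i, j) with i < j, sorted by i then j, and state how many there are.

α = atan 0.8 = 38.66°;  2α = 77.32°
n_0 = (+0.6048, -0.7964)
n_1 = (+0.3120, +0.9501)
n_2 = (-0.9456, +0.3254)
n_3 = (-0.7861, -0.6180)
  (0,1): δ = 55.39°  ✓
  (0,2): δ = 33.80°  ✓
  (0,3): δ = 90.96°  ·
  (1,2): δ = 90.81°  ·
  (1,3): δ = 33.65°  ✓
  (2,3): δ = 122.84°  ·
antipodal pairs: 3

count = 3; pairs: (0,1), (0,2), (1,3)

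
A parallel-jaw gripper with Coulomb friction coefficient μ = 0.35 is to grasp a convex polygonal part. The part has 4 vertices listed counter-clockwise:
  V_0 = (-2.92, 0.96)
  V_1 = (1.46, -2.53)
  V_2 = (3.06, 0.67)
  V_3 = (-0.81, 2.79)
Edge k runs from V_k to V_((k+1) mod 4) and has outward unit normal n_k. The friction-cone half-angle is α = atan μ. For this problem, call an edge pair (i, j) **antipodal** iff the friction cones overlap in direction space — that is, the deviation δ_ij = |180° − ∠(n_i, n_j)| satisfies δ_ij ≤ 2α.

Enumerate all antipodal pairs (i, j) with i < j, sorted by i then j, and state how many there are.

count = 2; pairs: (0,2), (1,3)

α = atan 0.35 = 19.29°;  2α = 38.58°
n_0 = (-0.6232, -0.7821)
n_1 = (+0.8944, -0.4472)
n_2 = (+0.4804, +0.8770)
n_3 = (-0.6552, +0.7555)
  (0,1): δ = 78.02°  ·
  (0,2): δ = 9.83°  ✓
  (0,3): δ = 79.48°  ·
  (1,2): δ = 92.15°  ·
  (1,3): δ = 22.50°  ✓
  (2,3): δ = 110.35°  ·
antipodal pairs: 2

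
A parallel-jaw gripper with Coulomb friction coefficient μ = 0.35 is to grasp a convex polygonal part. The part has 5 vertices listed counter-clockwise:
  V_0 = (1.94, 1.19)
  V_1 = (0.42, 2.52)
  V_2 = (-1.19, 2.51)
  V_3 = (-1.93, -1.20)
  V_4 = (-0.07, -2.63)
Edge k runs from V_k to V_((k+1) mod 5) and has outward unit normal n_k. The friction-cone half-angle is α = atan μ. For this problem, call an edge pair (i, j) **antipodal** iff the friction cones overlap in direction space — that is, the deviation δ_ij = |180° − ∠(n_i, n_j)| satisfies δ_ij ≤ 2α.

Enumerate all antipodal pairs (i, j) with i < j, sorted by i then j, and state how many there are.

count = 3; pairs: (0,3), (1,3), (2,4)

α = atan 0.35 = 19.29°;  2α = 38.58°
n_0 = (+0.6585, +0.7526)
n_1 = (-0.0062, +1.0000)
n_2 = (-0.9807, +0.1956)
n_3 = (-0.6095, -0.7928)
n_4 = (+0.8850, -0.4657)
  (0,1): δ = 138.46°  ·
  (0,2): δ = 60.09°  ·
  (0,3): δ = 3.63°  ✓
  (0,4): δ = 103.43°  ·
  (1,2): δ = 101.64°  ·
  (1,3): δ = 37.91°  ✓
  (1,4): δ = 61.89°  ·
  (2,3): δ = 116.27°  ·
  (2,4): δ = 16.47°  ✓
  (3,4): δ = 80.20°  ·
antipodal pairs: 3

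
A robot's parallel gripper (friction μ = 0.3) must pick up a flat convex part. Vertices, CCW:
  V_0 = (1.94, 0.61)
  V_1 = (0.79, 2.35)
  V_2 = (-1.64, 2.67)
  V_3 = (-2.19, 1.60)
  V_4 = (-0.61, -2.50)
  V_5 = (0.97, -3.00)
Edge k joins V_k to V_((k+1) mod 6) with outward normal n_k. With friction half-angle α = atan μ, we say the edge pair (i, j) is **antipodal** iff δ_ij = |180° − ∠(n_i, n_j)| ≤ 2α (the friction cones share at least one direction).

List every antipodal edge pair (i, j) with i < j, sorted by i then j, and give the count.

count = 3; pairs: (0,3), (1,4), (2,5)

α = atan 0.3 = 16.70°;  2α = 33.40°
n_0 = (+0.8343, +0.5514)
n_1 = (+0.1306, +0.9914)
n_2 = (-0.8894, +0.4572)
n_3 = (-0.9331, -0.3596)
n_4 = (-0.3017, -0.9534)
n_5 = (+0.9657, -0.2595)
  (0,1): δ = 130.96°  ·
  (0,2): δ = 60.67°  ·
  (0,3): δ = 12.39°  ✓
  (0,4): δ = 38.98°  ·
  (0,5): δ = 131.50°  ·
  (1,2): δ = 109.70°  ·
  (1,3): δ = 61.42°  ·
  (1,4): δ = 10.06°  ✓
  (1,5): δ = 82.46°  ·
  (2,3): δ = 131.72°  ·
  (2,4): δ = 80.36°  ·
  (2,5): δ = 12.16°  ✓
  (3,4): δ = 128.64°  ·
  (3,5): δ = 36.11°  ·
  (4,5): δ = 87.48°  ·
antipodal pairs: 3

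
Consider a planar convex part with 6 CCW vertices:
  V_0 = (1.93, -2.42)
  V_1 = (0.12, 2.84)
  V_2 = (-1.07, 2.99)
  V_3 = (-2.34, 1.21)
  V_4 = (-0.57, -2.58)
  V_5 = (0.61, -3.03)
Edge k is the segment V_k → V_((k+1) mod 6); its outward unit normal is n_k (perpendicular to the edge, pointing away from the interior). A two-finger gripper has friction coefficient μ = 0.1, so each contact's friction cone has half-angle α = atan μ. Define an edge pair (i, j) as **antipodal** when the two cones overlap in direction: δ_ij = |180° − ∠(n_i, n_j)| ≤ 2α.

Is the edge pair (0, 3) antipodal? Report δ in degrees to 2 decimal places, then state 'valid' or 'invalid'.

δ = 6.04°, valid

α = atan 0.1 = 5.71°;  2α = 11.42°
edge 0: e_0 = (-1.81, +5.26);  n_0 = (+0.9456, +0.3254)
edge 3: e_3 = (+1.77, -3.79);  n_3 = (-0.9061, -0.4231)
∠(n_0, n_3) = 173.96°
δ = |180° − 173.96°| = 6.04°
6.04° ≤ 2α = 11.42°  →  valid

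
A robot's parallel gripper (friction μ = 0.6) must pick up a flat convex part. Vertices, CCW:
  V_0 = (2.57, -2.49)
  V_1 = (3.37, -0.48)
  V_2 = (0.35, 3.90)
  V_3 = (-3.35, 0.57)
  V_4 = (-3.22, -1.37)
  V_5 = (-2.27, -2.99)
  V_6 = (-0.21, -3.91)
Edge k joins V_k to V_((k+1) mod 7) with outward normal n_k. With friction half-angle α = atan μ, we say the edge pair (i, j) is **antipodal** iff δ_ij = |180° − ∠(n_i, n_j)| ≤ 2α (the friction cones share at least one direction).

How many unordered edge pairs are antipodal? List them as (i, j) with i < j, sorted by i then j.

α = atan 0.6 = 30.96°;  2α = 61.93°
n_0 = (+0.9291, -0.3698)
n_1 = (+0.8233, +0.5676)
n_2 = (-0.6690, +0.7433)
n_3 = (-0.9978, -0.0669)
n_4 = (-0.8626, -0.5059)
n_5 = (-0.4078, -0.9131)
n_6 = (+0.4549, -0.8906)
  (0,1): δ = 123.71°  ·
  (0,2): δ = 26.31°  ✓
  (0,3): δ = 25.54°  ✓
  (0,4): δ = 52.09°  ✓
  (0,5): δ = 87.64°  ·
  (0,6): δ = 138.76°  ·
  (1,2): δ = 82.60°  ·
  (1,3): δ = 30.75°  ✓
  (1,4): δ = 4.20°  ✓
  (1,5): δ = 31.35°  ✓
  (1,6): δ = 82.47°  ·
  (2,3): δ = 128.15°  ·
  (2,4): δ = 101.60°  ·
  (2,5): δ = 66.05°  ·
  (2,6): δ = 14.93°  ✓
  (3,4): δ = 153.45°  ·
  (3,5): δ = 117.90°  ·
  (3,6): δ = 66.78°  ·
  (4,5): δ = 144.45°  ·
  (4,6): δ = 93.33°  ·
  (5,6): δ = 128.88°  ·
antipodal pairs: 7

count = 7; pairs: (0,2), (0,3), (0,4), (1,3), (1,4), (1,5), (2,6)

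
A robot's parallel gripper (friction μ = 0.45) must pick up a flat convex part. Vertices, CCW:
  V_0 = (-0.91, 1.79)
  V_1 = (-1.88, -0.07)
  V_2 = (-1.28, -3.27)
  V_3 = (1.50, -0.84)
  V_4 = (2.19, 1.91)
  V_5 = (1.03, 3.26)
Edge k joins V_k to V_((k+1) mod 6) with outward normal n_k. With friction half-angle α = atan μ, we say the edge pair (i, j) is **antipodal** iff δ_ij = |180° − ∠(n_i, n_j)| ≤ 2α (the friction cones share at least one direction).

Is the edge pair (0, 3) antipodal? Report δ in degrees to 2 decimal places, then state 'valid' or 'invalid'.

δ = 13.46°, valid

α = atan 0.45 = 24.23°;  2α = 48.46°
edge 0: e_0 = (-0.97, -1.86);  n_0 = (-0.8867, +0.4624)
edge 3: e_3 = (+0.69, +2.75);  n_3 = (+0.9699, -0.2434)
∠(n_0, n_3) = 166.54°
δ = |180° − 166.54°| = 13.46°
13.46° ≤ 2α = 48.46°  →  valid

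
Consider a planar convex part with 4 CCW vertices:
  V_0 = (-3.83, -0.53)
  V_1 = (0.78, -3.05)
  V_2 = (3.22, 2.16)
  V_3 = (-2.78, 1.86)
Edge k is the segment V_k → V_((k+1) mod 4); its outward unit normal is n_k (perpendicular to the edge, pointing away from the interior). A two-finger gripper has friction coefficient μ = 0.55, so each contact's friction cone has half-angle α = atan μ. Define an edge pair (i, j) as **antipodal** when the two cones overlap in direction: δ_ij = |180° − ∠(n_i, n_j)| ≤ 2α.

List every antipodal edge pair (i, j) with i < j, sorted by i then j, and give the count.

count = 2; pairs: (0,2), (1,3)

α = atan 0.55 = 28.81°;  2α = 57.62°
n_0 = (-0.4797, -0.8775)
n_1 = (+0.9056, -0.4241)
n_2 = (-0.0499, +0.9988)
n_3 = (-0.9155, +0.4022)
  (0,1): δ = 86.43°  ·
  (0,2): δ = 31.53°  ✓
  (0,3): δ = 94.95°  ·
  (1,2): δ = 62.04°  ·
  (1,3): δ = 1.38°  ✓
  (2,3): δ = 116.58°  ·
antipodal pairs: 2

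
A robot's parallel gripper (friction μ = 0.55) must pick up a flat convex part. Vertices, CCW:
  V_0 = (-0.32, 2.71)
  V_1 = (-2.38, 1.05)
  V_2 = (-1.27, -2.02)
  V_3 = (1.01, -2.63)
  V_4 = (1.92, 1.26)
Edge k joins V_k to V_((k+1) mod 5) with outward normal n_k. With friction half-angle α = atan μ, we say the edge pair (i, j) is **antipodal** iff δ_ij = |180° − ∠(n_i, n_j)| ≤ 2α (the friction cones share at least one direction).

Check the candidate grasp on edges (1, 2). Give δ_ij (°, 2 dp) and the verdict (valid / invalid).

α = atan 0.55 = 28.81°;  2α = 57.62°
edge 1: e_1 = (+1.11, -3.07);  n_1 = (-0.9404, -0.3400)
edge 2: e_2 = (+2.28, -0.61);  n_2 = (-0.2585, -0.9660)
∠(n_1, n_2) = 55.14°
δ = |180° − 55.14°| = 124.86°
124.86° > 2α = 57.62°  →  invalid

δ = 124.86°, invalid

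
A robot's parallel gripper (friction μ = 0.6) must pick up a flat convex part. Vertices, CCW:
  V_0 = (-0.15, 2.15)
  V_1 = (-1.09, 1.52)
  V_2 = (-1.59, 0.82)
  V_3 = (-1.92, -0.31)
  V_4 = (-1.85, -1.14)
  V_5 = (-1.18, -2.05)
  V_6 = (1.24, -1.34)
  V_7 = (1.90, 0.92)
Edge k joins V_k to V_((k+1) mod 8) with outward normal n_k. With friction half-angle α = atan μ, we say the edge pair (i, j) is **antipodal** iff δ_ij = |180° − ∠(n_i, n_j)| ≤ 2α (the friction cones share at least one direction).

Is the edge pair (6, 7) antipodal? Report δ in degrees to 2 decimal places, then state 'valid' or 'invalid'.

δ = 104.68°, invalid

α = atan 0.6 = 30.96°;  2α = 61.93°
edge 6: e_6 = (+0.66, +2.26);  n_6 = (+0.9599, -0.2803)
edge 7: e_7 = (-2.05, +1.23);  n_7 = (+0.5145, +0.8575)
∠(n_6, n_7) = 75.32°
δ = |180° − 75.32°| = 104.68°
104.68° > 2α = 61.93°  →  invalid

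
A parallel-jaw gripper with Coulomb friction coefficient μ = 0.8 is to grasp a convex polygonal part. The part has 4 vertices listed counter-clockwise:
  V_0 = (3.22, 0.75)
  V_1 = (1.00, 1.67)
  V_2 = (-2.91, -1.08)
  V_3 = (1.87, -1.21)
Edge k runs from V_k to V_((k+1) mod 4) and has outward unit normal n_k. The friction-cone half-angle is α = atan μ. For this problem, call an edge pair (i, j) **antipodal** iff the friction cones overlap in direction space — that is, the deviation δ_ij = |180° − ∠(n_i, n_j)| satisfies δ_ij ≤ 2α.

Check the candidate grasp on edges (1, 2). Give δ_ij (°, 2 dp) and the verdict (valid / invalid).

α = atan 0.8 = 38.66°;  2α = 77.32°
edge 1: e_1 = (-3.91, -2.75);  n_1 = (-0.5753, +0.8180)
edge 2: e_2 = (+4.78, -0.13);  n_2 = (-0.0272, -0.9996)
∠(n_1, n_2) = 143.32°
δ = |180° − 143.32°| = 36.68°
36.68° ≤ 2α = 77.32°  →  valid

δ = 36.68°, valid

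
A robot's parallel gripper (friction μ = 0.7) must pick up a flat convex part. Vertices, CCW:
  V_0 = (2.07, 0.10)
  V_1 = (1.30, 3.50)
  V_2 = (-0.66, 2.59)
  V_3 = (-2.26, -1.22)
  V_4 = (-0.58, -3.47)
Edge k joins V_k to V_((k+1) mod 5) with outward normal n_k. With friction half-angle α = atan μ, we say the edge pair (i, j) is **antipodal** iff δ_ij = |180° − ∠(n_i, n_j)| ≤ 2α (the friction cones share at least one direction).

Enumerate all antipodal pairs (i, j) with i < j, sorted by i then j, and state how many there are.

α = atan 0.7 = 34.99°;  2α = 69.98°
n_0 = (+0.9753, +0.2209)
n_1 = (-0.4211, +0.9070)
n_2 = (-0.9220, +0.3872)
n_3 = (-0.8013, -0.5983)
n_4 = (+0.8030, -0.5960)
  (0,1): δ = 77.86°  ·
  (0,2): δ = 35.54°  ✓
  (0,3): δ = 23.99°  ✓
  (0,4): δ = 130.65°  ·
  (1,2): δ = 137.68°  ·
  (1,3): δ = 78.16°  ·
  (1,4): δ = 28.51°  ✓
  (2,3): δ = 120.47°  ·
  (2,4): δ = 13.81°  ✓
  (3,4): δ = 73.33°  ·
antipodal pairs: 4

count = 4; pairs: (0,2), (0,3), (1,4), (2,4)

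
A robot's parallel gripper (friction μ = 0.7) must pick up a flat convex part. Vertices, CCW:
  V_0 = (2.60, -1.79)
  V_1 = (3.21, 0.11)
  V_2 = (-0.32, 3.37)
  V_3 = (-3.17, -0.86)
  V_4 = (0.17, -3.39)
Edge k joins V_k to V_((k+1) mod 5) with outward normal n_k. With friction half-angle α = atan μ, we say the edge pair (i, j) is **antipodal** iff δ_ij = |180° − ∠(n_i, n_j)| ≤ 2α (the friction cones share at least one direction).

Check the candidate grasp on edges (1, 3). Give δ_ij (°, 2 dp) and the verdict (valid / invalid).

δ = 5.58°, valid

α = atan 0.7 = 34.99°;  2α = 69.98°
edge 1: e_1 = (-3.53, +3.26);  n_1 = (+0.6785, +0.7346)
edge 3: e_3 = (+3.34, -2.53);  n_3 = (-0.6038, -0.7971)
∠(n_1, n_3) = 174.42°
δ = |180° − 174.42°| = 5.58°
5.58° ≤ 2α = 69.98°  →  valid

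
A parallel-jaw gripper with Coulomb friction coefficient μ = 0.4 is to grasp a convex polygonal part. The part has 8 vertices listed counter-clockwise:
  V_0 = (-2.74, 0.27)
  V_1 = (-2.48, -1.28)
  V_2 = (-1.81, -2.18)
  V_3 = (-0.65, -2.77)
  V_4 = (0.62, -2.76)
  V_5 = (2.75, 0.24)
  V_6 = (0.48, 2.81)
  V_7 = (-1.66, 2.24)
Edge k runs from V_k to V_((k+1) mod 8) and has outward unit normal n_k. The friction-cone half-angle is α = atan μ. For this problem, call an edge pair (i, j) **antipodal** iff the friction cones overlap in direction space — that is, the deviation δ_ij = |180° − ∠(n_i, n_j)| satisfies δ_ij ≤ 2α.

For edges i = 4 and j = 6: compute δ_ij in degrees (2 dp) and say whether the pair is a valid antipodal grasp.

α = atan 0.4 = 21.80°;  2α = 43.60°
edge 4: e_4 = (+2.13, +3.00);  n_4 = (+0.8154, -0.5789)
edge 6: e_6 = (-2.14, -0.57);  n_6 = (-0.2574, +0.9663)
∠(n_4, n_6) = 140.29°
δ = |180° − 140.29°| = 39.71°
39.71° ≤ 2α = 43.60°  →  valid

δ = 39.71°, valid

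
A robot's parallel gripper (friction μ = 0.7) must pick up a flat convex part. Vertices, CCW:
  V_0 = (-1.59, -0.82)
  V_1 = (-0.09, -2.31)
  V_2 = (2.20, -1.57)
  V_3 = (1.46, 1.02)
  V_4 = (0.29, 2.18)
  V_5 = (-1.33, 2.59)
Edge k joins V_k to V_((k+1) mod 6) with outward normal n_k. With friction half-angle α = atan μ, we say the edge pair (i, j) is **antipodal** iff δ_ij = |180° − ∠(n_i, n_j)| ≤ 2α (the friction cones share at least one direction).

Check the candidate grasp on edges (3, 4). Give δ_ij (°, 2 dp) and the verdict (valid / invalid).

δ = 149.45°, invalid

α = atan 0.7 = 34.99°;  2α = 69.98°
edge 3: e_3 = (-1.17, +1.16);  n_3 = (+0.7041, +0.7101)
edge 4: e_4 = (-1.62, +0.41);  n_4 = (+0.2454, +0.9694)
∠(n_3, n_4) = 30.55°
δ = |180° − 30.55°| = 149.45°
149.45° > 2α = 69.98°  →  invalid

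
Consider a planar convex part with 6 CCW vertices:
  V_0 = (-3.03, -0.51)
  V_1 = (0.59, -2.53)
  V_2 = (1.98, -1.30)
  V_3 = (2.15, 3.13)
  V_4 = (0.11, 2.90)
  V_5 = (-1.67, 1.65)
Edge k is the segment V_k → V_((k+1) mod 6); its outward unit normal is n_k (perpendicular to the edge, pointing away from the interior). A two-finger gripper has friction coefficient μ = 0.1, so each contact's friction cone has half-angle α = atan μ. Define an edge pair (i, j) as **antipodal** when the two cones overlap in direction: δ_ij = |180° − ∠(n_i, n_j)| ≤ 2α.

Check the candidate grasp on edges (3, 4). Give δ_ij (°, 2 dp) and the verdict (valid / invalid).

δ = 151.35°, invalid

α = atan 0.1 = 5.71°;  2α = 11.42°
edge 3: e_3 = (-2.04, -0.23);  n_3 = (-0.1120, +0.9937)
edge 4: e_4 = (-1.78, -1.25);  n_4 = (-0.5747, +0.8184)
∠(n_3, n_4) = 28.65°
δ = |180° − 28.65°| = 151.35°
151.35° > 2α = 11.42°  →  invalid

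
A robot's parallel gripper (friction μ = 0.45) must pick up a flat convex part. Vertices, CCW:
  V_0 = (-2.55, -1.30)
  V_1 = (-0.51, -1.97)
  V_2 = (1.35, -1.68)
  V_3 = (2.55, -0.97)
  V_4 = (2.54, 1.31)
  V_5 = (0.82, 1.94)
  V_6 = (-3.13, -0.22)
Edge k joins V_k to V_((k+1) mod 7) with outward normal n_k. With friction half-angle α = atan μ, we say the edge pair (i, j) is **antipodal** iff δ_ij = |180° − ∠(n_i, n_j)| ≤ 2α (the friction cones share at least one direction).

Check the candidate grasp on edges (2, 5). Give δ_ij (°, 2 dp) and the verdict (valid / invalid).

δ = 1.94°, valid

α = atan 0.45 = 24.23°;  2α = 48.46°
edge 2: e_2 = (+1.20, +0.71);  n_2 = (+0.5092, -0.8606)
edge 5: e_5 = (-3.95, -2.16);  n_5 = (-0.4798, +0.8774)
∠(n_2, n_5) = 178.06°
δ = |180° − 178.06°| = 1.94°
1.94° ≤ 2α = 48.46°  →  valid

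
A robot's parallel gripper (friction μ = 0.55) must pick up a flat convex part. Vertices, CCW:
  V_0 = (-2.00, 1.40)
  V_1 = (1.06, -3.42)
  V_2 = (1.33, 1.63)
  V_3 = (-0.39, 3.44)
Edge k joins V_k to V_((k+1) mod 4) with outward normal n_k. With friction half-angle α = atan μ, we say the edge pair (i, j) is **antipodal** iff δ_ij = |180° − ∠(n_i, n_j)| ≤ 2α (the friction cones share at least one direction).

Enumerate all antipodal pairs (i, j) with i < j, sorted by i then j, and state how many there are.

α = atan 0.55 = 28.81°;  2α = 57.62°
n_0 = (-0.8442, -0.5360)
n_1 = (+0.9986, -0.0534)
n_2 = (+0.7249, +0.6889)
n_3 = (-0.7850, +0.6195)
  (0,1): δ = 35.47°  ✓
  (0,2): δ = 11.13°  ✓
  (0,3): δ = 109.31°  ·
  (1,2): δ = 133.40°  ·
  (1,3): δ = 35.22°  ✓
  (2,3): δ = 81.82°  ·
antipodal pairs: 3

count = 3; pairs: (0,1), (0,2), (1,3)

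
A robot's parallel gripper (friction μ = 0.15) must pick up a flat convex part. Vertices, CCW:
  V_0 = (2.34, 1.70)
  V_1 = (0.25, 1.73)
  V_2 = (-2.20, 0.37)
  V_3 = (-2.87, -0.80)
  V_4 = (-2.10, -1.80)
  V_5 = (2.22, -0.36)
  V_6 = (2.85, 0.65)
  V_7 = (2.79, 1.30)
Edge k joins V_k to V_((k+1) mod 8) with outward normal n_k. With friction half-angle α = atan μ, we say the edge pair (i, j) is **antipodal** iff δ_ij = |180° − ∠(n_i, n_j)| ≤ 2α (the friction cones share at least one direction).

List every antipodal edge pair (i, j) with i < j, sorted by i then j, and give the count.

α = atan 0.15 = 8.53°;  2α = 17.06°
n_0 = (+0.0144, +0.9999)
n_1 = (-0.4853, +0.8743)
n_2 = (-0.8678, +0.4969)
n_3 = (-0.7923, -0.6101)
n_4 = (+0.3162, -0.9487)
n_5 = (+0.8485, -0.5292)
n_6 = (+0.9958, +0.0919)
n_7 = (+0.6644, +0.7474)
  (0,1): δ = 150.14°  ·
  (0,2): δ = 118.98°  ·
  (0,3): δ = 51.58°  ·
  (0,4): δ = 19.26°  ·
  (0,5): δ = 58.87°  ·
  (0,6): δ = 96.10°  ·
  (0,7): δ = 139.19°  ·
  (1,2): δ = 148.83°  ·
  (1,3): δ = 81.44°  ·
  (1,4): δ = 10.60°  ✓
  (1,5): δ = 29.01°  ·
  (1,6): δ = 66.24°  ·
  (1,7): δ = 109.33°  ·
  (2,3): δ = 112.61°  ·
  (2,4): δ = 41.77°  ·
  (2,5): δ = 2.16°  ✓
  (2,6): δ = 35.07°  ·
  (2,7): δ = 78.16°  ·
  (3,4): δ = 109.16°  ·
  (3,5): δ = 69.55°  ·
  (3,6): δ = 32.32°  ·
  (3,7): δ = 10.77°  ✓
  (4,5): δ = 140.39°  ·
  (4,6): δ = 103.16°  ·
  (4,7): δ = 60.07°  ·
  (5,6): δ = 142.77°  ·
  (5,7): δ = 99.68°  ·
  (6,7): δ = 136.91°  ·
antipodal pairs: 3

count = 3; pairs: (1,4), (2,5), (3,7)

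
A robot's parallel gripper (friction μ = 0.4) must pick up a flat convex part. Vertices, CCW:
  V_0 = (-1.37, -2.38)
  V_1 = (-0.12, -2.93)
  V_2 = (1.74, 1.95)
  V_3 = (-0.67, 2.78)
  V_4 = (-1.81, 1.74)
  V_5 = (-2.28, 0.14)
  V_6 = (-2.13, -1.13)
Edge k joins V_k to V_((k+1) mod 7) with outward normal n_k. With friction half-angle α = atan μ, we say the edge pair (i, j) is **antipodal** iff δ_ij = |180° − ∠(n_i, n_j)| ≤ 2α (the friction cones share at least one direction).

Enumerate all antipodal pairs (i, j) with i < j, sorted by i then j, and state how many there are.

count = 5; pairs: (0,2), (1,3), (1,4), (1,5), (2,6)

α = atan 0.4 = 21.80°;  2α = 43.60°
n_0 = (-0.4027, -0.9153)
n_1 = (+0.9344, -0.3562)
n_2 = (+0.3256, +0.9455)
n_3 = (-0.6740, +0.7388)
n_4 = (-0.9595, +0.2818)
n_5 = (-0.9931, -0.1173)
n_6 = (-0.8545, -0.5195)
  (0,1): δ = 87.11°  ·
  (0,2): δ = 4.75°  ✓
  (0,3): δ = 66.12°  ·
  (0,4): δ = 97.38°  ·
  (0,5): δ = 120.49°  ·
  (0,6): δ = 145.05°  ·
  (1,2): δ = 88.14°  ·
  (1,3): δ = 26.76°  ✓
  (1,4): δ = 4.49°  ✓
  (1,5): δ = 27.60°  ✓
  (1,6): δ = 52.16°  ·
  (2,3): δ = 118.62°  ·
  (2,4): δ = 87.37°  ·
  (2,5): δ = 64.26°  ·
  (2,6): δ = 39.70°  ✓
  (3,4): δ = 148.74°  ·
  (3,5): δ = 125.64°  ·
  (3,6): δ = 101.07°  ·
  (4,5): δ = 156.89°  ·
  (4,6): δ = 132.33°  ·
  (5,6): δ = 155.44°  ·
antipodal pairs: 5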